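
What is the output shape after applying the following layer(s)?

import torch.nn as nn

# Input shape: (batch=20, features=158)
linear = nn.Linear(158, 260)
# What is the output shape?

Input shape: (20, 158)
Output shape: (20, 260)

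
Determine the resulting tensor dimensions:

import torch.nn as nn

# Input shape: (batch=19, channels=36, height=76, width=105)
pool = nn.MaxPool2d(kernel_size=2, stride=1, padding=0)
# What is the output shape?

Input shape: (19, 36, 76, 105)
Output shape: (19, 36, 75, 104)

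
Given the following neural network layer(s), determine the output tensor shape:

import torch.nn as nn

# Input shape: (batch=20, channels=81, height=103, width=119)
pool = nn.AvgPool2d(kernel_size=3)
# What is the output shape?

Input shape: (20, 81, 103, 119)
Output shape: (20, 81, 34, 39)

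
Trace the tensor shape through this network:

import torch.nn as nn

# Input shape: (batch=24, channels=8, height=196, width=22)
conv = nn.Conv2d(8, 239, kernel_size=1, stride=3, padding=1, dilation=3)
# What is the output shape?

Input shape: (24, 8, 196, 22)
Output shape: (24, 239, 66, 8)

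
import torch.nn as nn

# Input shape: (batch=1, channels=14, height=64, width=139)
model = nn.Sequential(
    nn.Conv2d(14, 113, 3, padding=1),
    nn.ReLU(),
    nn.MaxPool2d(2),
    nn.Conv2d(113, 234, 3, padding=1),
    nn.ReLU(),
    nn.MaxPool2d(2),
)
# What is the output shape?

Input shape: (1, 14, 64, 139)
  -> after first Conv2d: (1, 113, 64, 139)
  -> after first MaxPool2d: (1, 113, 32, 69)
  -> after second Conv2d: (1, 234, 32, 69)
Output shape: (1, 234, 16, 34)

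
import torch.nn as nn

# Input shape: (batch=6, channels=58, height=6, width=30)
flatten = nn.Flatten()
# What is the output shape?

Input shape: (6, 58, 6, 30)
Output shape: (6, 10440)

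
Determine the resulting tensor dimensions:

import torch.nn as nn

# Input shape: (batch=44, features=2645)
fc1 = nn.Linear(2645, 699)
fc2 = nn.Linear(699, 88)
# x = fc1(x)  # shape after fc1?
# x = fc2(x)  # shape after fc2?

Input shape: (44, 2645)
  -> after fc1: (44, 699)
Output shape: (44, 88)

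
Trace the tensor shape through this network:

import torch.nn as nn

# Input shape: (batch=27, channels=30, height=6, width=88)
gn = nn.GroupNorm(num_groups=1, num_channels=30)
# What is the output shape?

Input shape: (27, 30, 6, 88)
Output shape: (27, 30, 6, 88)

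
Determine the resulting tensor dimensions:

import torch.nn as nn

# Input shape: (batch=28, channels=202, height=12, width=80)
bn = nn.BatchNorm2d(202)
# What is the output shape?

Input shape: (28, 202, 12, 80)
Output shape: (28, 202, 12, 80)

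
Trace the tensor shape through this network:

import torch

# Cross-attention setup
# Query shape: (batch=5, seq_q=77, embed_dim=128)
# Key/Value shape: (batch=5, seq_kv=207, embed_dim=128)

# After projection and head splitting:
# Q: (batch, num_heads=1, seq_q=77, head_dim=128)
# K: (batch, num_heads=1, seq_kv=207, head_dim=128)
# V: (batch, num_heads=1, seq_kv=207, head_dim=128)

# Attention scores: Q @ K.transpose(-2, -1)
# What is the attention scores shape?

Input shape: (5, 77, 128)
Output shape: (5, 1, 77, 207)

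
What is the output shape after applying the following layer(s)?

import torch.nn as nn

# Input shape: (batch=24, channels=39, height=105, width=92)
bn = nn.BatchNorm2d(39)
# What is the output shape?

Input shape: (24, 39, 105, 92)
Output shape: (24, 39, 105, 92)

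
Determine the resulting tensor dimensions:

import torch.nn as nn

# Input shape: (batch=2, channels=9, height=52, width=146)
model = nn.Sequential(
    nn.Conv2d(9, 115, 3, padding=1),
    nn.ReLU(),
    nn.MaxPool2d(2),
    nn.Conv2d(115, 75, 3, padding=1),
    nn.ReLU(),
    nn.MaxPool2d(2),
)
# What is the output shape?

Input shape: (2, 9, 52, 146)
  -> after first Conv2d: (2, 115, 52, 146)
  -> after first MaxPool2d: (2, 115, 26, 73)
  -> after second Conv2d: (2, 75, 26, 73)
Output shape: (2, 75, 13, 36)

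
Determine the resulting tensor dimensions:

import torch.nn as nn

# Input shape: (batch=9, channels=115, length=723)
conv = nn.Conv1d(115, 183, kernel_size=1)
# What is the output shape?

Input shape: (9, 115, 723)
Output shape: (9, 183, 723)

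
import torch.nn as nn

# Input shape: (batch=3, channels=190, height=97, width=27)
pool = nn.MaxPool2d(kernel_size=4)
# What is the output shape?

Input shape: (3, 190, 97, 27)
Output shape: (3, 190, 24, 6)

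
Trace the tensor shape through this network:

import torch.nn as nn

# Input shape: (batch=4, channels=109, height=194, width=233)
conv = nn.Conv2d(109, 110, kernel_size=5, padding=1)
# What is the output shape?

Input shape: (4, 109, 194, 233)
Output shape: (4, 110, 192, 231)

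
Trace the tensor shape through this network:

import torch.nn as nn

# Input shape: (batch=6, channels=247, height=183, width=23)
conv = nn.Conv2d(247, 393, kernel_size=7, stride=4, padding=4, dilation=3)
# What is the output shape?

Input shape: (6, 247, 183, 23)
Output shape: (6, 393, 44, 4)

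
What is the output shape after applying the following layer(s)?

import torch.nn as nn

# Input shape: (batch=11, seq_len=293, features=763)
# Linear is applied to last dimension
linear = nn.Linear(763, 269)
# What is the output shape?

Input shape: (11, 293, 763)
Output shape: (11, 293, 269)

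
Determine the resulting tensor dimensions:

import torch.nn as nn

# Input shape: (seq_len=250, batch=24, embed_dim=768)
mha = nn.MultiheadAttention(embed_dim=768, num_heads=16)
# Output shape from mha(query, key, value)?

Input shape: (250, 24, 768)
Output shape: (250, 24, 768)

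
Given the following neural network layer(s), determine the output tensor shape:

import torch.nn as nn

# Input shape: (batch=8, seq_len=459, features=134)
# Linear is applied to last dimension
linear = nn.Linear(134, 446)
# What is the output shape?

Input shape: (8, 459, 134)
Output shape: (8, 459, 446)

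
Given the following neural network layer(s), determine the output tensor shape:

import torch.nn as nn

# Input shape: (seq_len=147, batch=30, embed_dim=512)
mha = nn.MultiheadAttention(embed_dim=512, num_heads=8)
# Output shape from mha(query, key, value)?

Input shape: (147, 30, 512)
Output shape: (147, 30, 512)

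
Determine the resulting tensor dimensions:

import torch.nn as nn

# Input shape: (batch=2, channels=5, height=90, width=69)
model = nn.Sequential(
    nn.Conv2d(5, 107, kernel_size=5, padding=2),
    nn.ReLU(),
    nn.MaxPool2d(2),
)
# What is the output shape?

Input shape: (2, 5, 90, 69)
  -> after Conv2d: (2, 107, 90, 69)
  -> after ReLU: (2, 107, 90, 69)
Output shape: (2, 107, 45, 34)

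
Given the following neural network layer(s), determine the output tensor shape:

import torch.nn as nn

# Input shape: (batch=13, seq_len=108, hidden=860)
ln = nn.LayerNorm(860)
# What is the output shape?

Input shape: (13, 108, 860)
Output shape: (13, 108, 860)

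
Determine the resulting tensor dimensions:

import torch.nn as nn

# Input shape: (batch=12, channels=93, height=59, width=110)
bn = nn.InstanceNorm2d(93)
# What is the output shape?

Input shape: (12, 93, 59, 110)
Output shape: (12, 93, 59, 110)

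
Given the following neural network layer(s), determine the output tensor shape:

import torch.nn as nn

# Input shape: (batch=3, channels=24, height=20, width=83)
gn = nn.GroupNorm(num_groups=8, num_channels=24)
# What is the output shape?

Input shape: (3, 24, 20, 83)
Output shape: (3, 24, 20, 83)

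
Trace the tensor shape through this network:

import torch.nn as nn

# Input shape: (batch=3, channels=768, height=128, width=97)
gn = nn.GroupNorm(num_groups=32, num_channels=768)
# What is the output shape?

Input shape: (3, 768, 128, 97)
Output shape: (3, 768, 128, 97)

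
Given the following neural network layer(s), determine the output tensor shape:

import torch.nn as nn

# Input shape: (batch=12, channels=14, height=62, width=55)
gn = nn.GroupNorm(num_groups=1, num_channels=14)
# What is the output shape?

Input shape: (12, 14, 62, 55)
Output shape: (12, 14, 62, 55)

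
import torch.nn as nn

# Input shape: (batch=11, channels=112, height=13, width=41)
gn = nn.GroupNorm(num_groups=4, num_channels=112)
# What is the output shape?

Input shape: (11, 112, 13, 41)
Output shape: (11, 112, 13, 41)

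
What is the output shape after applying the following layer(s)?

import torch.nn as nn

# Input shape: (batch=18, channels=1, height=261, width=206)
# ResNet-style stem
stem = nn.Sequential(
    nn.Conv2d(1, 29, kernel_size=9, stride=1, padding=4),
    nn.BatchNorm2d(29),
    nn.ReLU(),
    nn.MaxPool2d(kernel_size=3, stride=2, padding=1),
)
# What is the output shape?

Input shape: (18, 1, 261, 206)
  -> after Conv2d 9x9 stride=1: (18, 29, 261, 206)
Output shape: (18, 29, 131, 103)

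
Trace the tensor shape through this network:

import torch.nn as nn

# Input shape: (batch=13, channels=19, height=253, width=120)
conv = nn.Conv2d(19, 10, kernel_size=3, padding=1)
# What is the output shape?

Input shape: (13, 19, 253, 120)
Output shape: (13, 10, 253, 120)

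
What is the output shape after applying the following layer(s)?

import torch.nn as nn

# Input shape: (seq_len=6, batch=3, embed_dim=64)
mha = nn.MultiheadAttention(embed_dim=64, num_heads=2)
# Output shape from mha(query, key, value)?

Input shape: (6, 3, 64)
Output shape: (6, 3, 64)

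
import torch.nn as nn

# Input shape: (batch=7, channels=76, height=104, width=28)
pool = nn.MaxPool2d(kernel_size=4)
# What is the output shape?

Input shape: (7, 76, 104, 28)
Output shape: (7, 76, 26, 7)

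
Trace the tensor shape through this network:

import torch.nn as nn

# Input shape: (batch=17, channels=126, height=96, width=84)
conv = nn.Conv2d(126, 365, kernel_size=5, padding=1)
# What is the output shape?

Input shape: (17, 126, 96, 84)
Output shape: (17, 365, 94, 82)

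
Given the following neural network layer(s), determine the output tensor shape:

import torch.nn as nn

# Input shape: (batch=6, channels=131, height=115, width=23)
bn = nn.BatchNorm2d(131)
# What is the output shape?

Input shape: (6, 131, 115, 23)
Output shape: (6, 131, 115, 23)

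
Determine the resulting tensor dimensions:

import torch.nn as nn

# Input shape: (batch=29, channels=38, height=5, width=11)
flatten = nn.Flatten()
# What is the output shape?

Input shape: (29, 38, 5, 11)
Output shape: (29, 2090)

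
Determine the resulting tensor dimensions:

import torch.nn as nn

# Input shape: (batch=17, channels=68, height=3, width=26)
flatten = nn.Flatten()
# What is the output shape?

Input shape: (17, 68, 3, 26)
Output shape: (17, 5304)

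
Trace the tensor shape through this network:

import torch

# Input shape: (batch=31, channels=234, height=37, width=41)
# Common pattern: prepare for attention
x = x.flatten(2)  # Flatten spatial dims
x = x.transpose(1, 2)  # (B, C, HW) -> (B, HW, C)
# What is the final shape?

Input shape: (31, 234, 37, 41)
  -> after flatten(2): (31, 234, 1517)
Output shape: (31, 1517, 234)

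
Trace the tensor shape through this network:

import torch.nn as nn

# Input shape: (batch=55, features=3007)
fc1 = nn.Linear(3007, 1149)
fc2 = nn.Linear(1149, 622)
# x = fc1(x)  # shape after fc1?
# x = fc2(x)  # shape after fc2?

Input shape: (55, 3007)
  -> after fc1: (55, 1149)
Output shape: (55, 622)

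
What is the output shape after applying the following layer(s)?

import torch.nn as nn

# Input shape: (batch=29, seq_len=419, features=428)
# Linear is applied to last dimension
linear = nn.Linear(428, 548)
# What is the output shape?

Input shape: (29, 419, 428)
Output shape: (29, 419, 548)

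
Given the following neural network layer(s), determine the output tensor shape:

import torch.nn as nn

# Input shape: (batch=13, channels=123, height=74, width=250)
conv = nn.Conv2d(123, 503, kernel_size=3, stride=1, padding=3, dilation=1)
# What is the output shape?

Input shape: (13, 123, 74, 250)
Output shape: (13, 503, 78, 254)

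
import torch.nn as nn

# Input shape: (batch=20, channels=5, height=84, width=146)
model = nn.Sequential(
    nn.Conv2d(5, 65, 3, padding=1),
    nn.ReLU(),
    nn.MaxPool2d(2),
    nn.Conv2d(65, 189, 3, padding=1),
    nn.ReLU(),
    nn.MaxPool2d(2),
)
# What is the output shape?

Input shape: (20, 5, 84, 146)
  -> after first Conv2d: (20, 65, 84, 146)
  -> after first MaxPool2d: (20, 65, 42, 73)
  -> after second Conv2d: (20, 189, 42, 73)
Output shape: (20, 189, 21, 36)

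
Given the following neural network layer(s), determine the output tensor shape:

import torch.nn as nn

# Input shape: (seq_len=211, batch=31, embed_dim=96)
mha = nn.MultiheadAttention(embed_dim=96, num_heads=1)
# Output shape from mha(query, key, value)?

Input shape: (211, 31, 96)
Output shape: (211, 31, 96)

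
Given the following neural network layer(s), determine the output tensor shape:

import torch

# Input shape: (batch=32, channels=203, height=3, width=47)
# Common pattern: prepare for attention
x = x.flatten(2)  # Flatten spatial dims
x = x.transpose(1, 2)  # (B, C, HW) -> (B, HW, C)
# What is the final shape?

Input shape: (32, 203, 3, 47)
  -> after flatten(2): (32, 203, 141)
Output shape: (32, 141, 203)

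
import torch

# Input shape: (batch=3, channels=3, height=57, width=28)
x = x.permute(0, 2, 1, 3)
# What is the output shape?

Input shape: (3, 3, 57, 28)
Output shape: (3, 57, 3, 28)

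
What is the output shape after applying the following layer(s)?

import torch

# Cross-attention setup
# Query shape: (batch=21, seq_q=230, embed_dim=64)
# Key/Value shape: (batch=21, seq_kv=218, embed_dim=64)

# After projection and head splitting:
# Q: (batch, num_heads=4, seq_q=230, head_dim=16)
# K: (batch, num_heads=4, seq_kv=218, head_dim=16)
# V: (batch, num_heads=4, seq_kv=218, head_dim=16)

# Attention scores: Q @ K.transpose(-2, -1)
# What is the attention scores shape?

Input shape: (21, 230, 64)
Output shape: (21, 4, 230, 218)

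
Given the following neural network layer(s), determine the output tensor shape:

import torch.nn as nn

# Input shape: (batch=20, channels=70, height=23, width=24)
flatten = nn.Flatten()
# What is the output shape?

Input shape: (20, 70, 23, 24)
Output shape: (20, 38640)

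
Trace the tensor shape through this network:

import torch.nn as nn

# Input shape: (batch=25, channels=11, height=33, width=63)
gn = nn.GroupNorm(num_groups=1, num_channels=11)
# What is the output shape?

Input shape: (25, 11, 33, 63)
Output shape: (25, 11, 33, 63)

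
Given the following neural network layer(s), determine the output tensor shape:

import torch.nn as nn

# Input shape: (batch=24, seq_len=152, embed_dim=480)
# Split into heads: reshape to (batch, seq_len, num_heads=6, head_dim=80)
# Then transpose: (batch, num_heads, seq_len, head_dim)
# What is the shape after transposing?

Input shape: (24, 152, 480)
  -> after reshape: (24, 152, 6, 80)
Output shape: (24, 6, 152, 80)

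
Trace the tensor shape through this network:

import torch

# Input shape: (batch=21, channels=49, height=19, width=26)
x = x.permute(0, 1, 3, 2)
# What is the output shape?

Input shape: (21, 49, 19, 26)
Output shape: (21, 49, 26, 19)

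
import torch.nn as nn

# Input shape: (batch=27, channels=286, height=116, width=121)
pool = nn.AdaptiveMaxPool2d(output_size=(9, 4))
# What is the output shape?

Input shape: (27, 286, 116, 121)
Output shape: (27, 286, 9, 4)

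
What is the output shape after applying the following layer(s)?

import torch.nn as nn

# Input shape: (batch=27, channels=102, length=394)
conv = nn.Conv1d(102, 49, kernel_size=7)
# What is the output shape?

Input shape: (27, 102, 394)
Output shape: (27, 49, 388)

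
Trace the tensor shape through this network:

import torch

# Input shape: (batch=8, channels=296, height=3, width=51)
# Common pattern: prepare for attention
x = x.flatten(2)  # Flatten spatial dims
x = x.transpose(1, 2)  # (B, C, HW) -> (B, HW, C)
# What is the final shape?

Input shape: (8, 296, 3, 51)
  -> after flatten(2): (8, 296, 153)
Output shape: (8, 153, 296)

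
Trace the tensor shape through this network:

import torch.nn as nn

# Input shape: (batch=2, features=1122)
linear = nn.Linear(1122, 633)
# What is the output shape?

Input shape: (2, 1122)
Output shape: (2, 633)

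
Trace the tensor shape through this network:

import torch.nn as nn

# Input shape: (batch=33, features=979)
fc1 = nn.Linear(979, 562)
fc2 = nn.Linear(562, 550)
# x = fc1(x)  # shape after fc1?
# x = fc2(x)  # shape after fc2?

Input shape: (33, 979)
  -> after fc1: (33, 562)
Output shape: (33, 550)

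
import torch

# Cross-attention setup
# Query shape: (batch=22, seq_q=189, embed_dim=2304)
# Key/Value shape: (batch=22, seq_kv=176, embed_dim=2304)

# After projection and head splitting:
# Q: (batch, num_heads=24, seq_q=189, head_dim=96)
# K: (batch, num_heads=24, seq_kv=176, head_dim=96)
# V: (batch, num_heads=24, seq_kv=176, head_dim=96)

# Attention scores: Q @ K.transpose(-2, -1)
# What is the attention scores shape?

Input shape: (22, 189, 2304)
Output shape: (22, 24, 189, 176)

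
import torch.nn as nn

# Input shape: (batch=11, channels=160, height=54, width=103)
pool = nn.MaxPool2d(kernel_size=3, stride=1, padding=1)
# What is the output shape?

Input shape: (11, 160, 54, 103)
Output shape: (11, 160, 54, 103)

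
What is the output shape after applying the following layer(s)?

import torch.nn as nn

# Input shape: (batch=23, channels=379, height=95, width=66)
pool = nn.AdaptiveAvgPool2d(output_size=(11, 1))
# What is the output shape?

Input shape: (23, 379, 95, 66)
Output shape: (23, 379, 11, 1)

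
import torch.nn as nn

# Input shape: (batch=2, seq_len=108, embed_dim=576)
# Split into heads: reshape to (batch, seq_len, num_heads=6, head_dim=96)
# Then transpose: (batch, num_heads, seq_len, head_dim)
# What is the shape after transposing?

Input shape: (2, 108, 576)
  -> after reshape: (2, 108, 6, 96)
Output shape: (2, 6, 108, 96)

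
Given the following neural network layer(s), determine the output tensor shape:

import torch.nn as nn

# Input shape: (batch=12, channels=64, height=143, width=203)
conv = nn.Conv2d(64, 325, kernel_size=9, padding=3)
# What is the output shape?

Input shape: (12, 64, 143, 203)
Output shape: (12, 325, 141, 201)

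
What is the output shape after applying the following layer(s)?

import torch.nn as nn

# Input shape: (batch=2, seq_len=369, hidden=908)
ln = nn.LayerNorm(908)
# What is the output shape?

Input shape: (2, 369, 908)
Output shape: (2, 369, 908)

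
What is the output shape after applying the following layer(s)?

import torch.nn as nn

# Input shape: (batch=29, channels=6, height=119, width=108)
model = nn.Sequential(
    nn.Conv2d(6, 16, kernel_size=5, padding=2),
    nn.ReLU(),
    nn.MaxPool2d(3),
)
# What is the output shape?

Input shape: (29, 6, 119, 108)
  -> after Conv2d: (29, 16, 119, 108)
  -> after ReLU: (29, 16, 119, 108)
Output shape: (29, 16, 39, 36)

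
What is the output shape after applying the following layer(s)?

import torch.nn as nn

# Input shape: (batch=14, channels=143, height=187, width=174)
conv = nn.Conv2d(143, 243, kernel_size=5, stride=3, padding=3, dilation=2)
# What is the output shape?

Input shape: (14, 143, 187, 174)
Output shape: (14, 243, 62, 58)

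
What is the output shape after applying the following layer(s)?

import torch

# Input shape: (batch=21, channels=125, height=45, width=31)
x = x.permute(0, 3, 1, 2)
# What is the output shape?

Input shape: (21, 125, 45, 31)
Output shape: (21, 31, 125, 45)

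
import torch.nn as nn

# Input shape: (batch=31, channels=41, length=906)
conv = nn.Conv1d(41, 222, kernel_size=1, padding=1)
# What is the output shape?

Input shape: (31, 41, 906)
Output shape: (31, 222, 908)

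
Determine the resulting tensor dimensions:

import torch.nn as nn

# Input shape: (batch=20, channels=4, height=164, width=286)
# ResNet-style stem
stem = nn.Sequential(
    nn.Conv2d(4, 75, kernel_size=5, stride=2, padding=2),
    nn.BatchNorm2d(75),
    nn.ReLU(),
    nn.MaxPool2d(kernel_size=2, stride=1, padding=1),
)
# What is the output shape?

Input shape: (20, 4, 164, 286)
  -> after Conv2d 5x5 stride=2: (20, 75, 82, 143)
Output shape: (20, 75, 83, 144)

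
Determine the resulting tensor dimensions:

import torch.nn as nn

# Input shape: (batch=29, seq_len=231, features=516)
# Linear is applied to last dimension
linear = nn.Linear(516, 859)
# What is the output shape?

Input shape: (29, 231, 516)
Output shape: (29, 231, 859)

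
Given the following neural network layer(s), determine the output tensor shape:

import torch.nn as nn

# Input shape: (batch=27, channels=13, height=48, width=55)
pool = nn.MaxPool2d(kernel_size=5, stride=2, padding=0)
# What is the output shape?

Input shape: (27, 13, 48, 55)
Output shape: (27, 13, 22, 26)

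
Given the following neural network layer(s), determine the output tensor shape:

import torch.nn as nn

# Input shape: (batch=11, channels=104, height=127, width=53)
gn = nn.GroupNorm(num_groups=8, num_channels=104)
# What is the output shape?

Input shape: (11, 104, 127, 53)
Output shape: (11, 104, 127, 53)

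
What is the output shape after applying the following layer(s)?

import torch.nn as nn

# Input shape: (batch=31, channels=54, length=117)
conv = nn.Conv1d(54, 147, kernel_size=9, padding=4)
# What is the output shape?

Input shape: (31, 54, 117)
Output shape: (31, 147, 117)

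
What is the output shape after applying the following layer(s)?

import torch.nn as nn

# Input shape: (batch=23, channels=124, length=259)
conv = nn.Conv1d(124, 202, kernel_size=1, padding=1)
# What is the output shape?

Input shape: (23, 124, 259)
Output shape: (23, 202, 261)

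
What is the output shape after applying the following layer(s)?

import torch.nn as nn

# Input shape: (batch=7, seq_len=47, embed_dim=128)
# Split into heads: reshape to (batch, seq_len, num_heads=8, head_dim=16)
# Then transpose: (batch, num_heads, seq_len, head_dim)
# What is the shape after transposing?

Input shape: (7, 47, 128)
  -> after reshape: (7, 47, 8, 16)
Output shape: (7, 8, 47, 16)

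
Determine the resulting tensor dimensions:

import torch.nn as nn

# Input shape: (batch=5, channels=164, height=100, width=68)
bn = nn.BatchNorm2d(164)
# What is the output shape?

Input shape: (5, 164, 100, 68)
Output shape: (5, 164, 100, 68)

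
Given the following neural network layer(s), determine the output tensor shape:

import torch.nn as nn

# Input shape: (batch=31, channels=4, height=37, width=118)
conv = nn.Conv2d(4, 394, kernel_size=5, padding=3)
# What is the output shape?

Input shape: (31, 4, 37, 118)
Output shape: (31, 394, 39, 120)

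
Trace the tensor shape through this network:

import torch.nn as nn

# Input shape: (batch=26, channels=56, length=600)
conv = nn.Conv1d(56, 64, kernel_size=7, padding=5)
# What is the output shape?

Input shape: (26, 56, 600)
Output shape: (26, 64, 604)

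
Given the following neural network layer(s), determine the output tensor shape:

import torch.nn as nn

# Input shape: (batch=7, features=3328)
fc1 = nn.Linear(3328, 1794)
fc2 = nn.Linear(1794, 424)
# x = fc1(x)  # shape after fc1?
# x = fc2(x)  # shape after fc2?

Input shape: (7, 3328)
  -> after fc1: (7, 1794)
Output shape: (7, 424)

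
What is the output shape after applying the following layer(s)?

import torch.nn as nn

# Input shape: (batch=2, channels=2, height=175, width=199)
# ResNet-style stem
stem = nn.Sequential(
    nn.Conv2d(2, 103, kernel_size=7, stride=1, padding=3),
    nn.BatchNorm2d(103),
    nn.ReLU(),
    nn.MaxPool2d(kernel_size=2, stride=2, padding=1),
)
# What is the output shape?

Input shape: (2, 2, 175, 199)
  -> after Conv2d 7x7 stride=1: (2, 103, 175, 199)
Output shape: (2, 103, 88, 100)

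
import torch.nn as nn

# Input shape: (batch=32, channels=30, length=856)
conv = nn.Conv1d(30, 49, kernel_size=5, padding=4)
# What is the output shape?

Input shape: (32, 30, 856)
Output shape: (32, 49, 860)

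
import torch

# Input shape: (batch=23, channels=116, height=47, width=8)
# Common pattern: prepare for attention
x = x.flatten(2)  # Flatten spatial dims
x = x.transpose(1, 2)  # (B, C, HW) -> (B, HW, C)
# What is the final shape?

Input shape: (23, 116, 47, 8)
  -> after flatten(2): (23, 116, 376)
Output shape: (23, 376, 116)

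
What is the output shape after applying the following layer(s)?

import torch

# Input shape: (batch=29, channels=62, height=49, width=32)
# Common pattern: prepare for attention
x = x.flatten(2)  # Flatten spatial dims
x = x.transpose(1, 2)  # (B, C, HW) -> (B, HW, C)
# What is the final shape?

Input shape: (29, 62, 49, 32)
  -> after flatten(2): (29, 62, 1568)
Output shape: (29, 1568, 62)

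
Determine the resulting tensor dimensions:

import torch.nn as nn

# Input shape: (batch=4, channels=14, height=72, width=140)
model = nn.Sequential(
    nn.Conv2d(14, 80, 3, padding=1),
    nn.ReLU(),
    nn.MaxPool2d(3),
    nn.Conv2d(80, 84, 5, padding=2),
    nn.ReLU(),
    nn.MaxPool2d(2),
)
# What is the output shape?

Input shape: (4, 14, 72, 140)
  -> after first Conv2d: (4, 80, 72, 140)
  -> after first MaxPool2d: (4, 80, 24, 46)
  -> after second Conv2d: (4, 84, 24, 46)
Output shape: (4, 84, 12, 23)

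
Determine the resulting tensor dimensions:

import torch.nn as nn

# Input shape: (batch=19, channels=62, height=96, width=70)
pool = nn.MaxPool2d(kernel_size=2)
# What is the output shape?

Input shape: (19, 62, 96, 70)
Output shape: (19, 62, 48, 35)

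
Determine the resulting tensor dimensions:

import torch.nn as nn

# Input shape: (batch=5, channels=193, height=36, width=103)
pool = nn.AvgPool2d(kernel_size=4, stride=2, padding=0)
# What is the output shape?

Input shape: (5, 193, 36, 103)
Output shape: (5, 193, 17, 50)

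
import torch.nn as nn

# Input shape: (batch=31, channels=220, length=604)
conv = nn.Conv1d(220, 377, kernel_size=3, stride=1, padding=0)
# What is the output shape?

Input shape: (31, 220, 604)
Output shape: (31, 377, 602)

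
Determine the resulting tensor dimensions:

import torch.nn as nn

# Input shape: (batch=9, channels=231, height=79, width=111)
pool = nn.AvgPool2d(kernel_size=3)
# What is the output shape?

Input shape: (9, 231, 79, 111)
Output shape: (9, 231, 26, 37)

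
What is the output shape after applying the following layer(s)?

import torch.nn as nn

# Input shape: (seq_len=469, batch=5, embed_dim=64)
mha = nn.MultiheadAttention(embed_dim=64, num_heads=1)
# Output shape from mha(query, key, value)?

Input shape: (469, 5, 64)
Output shape: (469, 5, 64)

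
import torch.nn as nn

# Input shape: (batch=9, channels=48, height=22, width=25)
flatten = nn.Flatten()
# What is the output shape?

Input shape: (9, 48, 22, 25)
Output shape: (9, 26400)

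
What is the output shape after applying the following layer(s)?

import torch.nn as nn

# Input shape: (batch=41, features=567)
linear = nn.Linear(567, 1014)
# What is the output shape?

Input shape: (41, 567)
Output shape: (41, 1014)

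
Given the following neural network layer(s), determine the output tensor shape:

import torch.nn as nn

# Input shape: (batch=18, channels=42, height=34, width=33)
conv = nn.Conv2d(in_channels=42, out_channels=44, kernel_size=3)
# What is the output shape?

Input shape: (18, 42, 34, 33)
Output shape: (18, 44, 32, 31)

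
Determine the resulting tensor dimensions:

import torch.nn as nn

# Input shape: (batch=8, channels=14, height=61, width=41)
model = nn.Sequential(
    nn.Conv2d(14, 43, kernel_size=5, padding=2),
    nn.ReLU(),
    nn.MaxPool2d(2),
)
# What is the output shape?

Input shape: (8, 14, 61, 41)
  -> after Conv2d: (8, 43, 61, 41)
  -> after ReLU: (8, 43, 61, 41)
Output shape: (8, 43, 30, 20)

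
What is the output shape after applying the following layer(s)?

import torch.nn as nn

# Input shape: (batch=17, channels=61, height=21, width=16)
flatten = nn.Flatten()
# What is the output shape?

Input shape: (17, 61, 21, 16)
Output shape: (17, 20496)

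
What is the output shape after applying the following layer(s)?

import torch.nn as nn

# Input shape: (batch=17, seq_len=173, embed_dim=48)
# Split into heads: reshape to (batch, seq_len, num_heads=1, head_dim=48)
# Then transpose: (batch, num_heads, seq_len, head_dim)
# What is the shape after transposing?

Input shape: (17, 173, 48)
  -> after reshape: (17, 173, 1, 48)
Output shape: (17, 1, 173, 48)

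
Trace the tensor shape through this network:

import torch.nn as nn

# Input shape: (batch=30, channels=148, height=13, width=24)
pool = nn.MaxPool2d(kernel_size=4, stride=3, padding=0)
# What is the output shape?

Input shape: (30, 148, 13, 24)
Output shape: (30, 148, 4, 7)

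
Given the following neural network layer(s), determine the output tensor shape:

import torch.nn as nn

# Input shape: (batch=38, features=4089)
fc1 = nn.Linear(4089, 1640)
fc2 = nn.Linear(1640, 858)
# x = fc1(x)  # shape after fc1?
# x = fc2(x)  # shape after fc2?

Input shape: (38, 4089)
  -> after fc1: (38, 1640)
Output shape: (38, 858)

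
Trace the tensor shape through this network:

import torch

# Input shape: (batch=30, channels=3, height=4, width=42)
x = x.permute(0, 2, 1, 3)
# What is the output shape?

Input shape: (30, 3, 4, 42)
Output shape: (30, 4, 3, 42)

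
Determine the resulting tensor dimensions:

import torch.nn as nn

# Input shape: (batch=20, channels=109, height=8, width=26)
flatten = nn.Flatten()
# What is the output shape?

Input shape: (20, 109, 8, 26)
Output shape: (20, 22672)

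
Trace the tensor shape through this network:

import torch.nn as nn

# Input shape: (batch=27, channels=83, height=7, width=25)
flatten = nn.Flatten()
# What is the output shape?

Input shape: (27, 83, 7, 25)
Output shape: (27, 14525)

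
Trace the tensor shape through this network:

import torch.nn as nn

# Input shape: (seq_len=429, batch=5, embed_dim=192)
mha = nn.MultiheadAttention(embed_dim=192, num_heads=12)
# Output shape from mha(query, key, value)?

Input shape: (429, 5, 192)
Output shape: (429, 5, 192)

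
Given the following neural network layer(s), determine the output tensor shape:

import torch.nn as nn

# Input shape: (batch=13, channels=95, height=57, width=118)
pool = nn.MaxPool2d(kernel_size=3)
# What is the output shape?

Input shape: (13, 95, 57, 118)
Output shape: (13, 95, 19, 39)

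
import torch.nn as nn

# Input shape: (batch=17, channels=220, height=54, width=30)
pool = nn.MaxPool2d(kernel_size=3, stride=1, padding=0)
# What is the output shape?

Input shape: (17, 220, 54, 30)
Output shape: (17, 220, 52, 28)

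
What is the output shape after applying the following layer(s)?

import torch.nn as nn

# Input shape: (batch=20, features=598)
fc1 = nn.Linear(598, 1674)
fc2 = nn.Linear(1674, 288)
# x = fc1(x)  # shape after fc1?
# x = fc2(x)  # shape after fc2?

Input shape: (20, 598)
  -> after fc1: (20, 1674)
Output shape: (20, 288)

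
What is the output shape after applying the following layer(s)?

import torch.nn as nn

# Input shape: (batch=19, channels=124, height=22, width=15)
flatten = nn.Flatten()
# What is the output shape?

Input shape: (19, 124, 22, 15)
Output shape: (19, 40920)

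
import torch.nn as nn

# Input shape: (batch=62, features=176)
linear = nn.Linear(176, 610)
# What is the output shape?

Input shape: (62, 176)
Output shape: (62, 610)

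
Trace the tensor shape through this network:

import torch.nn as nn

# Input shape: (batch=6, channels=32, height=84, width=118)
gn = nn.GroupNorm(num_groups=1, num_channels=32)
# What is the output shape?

Input shape: (6, 32, 84, 118)
Output shape: (6, 32, 84, 118)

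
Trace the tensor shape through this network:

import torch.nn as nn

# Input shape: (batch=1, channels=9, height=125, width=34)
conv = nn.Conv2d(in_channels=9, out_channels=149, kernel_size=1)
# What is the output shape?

Input shape: (1, 9, 125, 34)
Output shape: (1, 149, 125, 34)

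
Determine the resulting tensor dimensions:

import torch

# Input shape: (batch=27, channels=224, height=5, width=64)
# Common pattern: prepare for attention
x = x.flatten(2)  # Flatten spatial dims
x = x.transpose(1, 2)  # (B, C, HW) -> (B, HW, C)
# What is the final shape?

Input shape: (27, 224, 5, 64)
  -> after flatten(2): (27, 224, 320)
Output shape: (27, 320, 224)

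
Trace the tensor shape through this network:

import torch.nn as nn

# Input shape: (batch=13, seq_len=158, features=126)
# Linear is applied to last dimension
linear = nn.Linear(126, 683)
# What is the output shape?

Input shape: (13, 158, 126)
Output shape: (13, 158, 683)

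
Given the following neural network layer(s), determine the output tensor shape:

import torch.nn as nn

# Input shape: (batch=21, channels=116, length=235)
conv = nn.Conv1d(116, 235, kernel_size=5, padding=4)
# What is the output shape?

Input shape: (21, 116, 235)
Output shape: (21, 235, 239)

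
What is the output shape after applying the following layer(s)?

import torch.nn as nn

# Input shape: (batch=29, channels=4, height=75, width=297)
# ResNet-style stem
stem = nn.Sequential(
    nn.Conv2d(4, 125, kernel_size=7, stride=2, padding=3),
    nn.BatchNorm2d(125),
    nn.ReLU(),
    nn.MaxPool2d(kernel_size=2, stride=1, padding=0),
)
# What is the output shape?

Input shape: (29, 4, 75, 297)
  -> after Conv2d 7x7 stride=2: (29, 125, 38, 149)
Output shape: (29, 125, 37, 148)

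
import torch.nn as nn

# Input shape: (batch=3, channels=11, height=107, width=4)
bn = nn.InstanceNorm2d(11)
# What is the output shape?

Input shape: (3, 11, 107, 4)
Output shape: (3, 11, 107, 4)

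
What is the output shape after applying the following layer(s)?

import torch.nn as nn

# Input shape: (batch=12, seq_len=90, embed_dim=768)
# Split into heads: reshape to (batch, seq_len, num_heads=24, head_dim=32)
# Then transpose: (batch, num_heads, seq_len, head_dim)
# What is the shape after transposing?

Input shape: (12, 90, 768)
  -> after reshape: (12, 90, 24, 32)
Output shape: (12, 24, 90, 32)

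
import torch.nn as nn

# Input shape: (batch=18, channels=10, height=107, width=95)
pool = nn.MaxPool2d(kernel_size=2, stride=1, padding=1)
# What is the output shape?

Input shape: (18, 10, 107, 95)
Output shape: (18, 10, 108, 96)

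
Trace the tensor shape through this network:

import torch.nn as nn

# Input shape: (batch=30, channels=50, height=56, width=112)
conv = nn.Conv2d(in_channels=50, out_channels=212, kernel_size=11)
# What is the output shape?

Input shape: (30, 50, 56, 112)
Output shape: (30, 212, 46, 102)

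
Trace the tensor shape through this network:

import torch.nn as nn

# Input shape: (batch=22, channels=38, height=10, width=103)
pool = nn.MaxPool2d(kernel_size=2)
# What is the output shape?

Input shape: (22, 38, 10, 103)
Output shape: (22, 38, 5, 51)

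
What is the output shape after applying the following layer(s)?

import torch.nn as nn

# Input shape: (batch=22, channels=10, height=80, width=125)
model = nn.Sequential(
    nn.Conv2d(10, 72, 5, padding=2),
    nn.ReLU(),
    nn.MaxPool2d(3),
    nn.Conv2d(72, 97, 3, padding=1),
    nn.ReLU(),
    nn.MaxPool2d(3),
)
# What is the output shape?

Input shape: (22, 10, 80, 125)
  -> after first Conv2d: (22, 72, 80, 125)
  -> after first MaxPool2d: (22, 72, 26, 41)
  -> after second Conv2d: (22, 97, 26, 41)
Output shape: (22, 97, 8, 13)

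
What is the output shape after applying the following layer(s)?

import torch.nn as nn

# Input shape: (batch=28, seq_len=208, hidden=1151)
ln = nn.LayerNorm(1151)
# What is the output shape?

Input shape: (28, 208, 1151)
Output shape: (28, 208, 1151)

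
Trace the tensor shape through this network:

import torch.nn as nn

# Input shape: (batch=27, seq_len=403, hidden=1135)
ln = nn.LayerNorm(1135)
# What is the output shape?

Input shape: (27, 403, 1135)
Output shape: (27, 403, 1135)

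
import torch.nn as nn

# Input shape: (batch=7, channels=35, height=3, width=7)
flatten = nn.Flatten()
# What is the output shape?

Input shape: (7, 35, 3, 7)
Output shape: (7, 735)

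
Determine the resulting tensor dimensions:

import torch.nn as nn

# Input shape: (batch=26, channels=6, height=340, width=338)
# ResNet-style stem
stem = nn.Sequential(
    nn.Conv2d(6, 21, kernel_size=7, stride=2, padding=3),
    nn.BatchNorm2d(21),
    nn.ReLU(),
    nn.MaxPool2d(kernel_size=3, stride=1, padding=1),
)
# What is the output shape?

Input shape: (26, 6, 340, 338)
  -> after Conv2d 7x7 stride=2: (26, 21, 170, 169)
Output shape: (26, 21, 170, 169)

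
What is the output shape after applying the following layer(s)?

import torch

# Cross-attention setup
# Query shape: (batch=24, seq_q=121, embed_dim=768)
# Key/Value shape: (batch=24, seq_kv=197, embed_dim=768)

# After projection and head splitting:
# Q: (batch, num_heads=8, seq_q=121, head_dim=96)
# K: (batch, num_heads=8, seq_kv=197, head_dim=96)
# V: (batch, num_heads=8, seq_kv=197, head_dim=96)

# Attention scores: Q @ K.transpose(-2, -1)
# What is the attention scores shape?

Input shape: (24, 121, 768)
Output shape: (24, 8, 121, 197)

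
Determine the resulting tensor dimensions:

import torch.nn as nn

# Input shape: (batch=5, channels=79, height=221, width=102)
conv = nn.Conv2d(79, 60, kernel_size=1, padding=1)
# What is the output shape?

Input shape: (5, 79, 221, 102)
Output shape: (5, 60, 223, 104)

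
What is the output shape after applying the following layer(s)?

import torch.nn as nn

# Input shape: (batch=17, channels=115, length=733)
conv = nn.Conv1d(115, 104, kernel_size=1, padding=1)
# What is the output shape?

Input shape: (17, 115, 733)
Output shape: (17, 104, 735)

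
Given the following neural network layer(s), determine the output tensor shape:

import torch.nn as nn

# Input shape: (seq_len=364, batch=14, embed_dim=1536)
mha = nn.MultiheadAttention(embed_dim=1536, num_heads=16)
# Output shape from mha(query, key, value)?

Input shape: (364, 14, 1536)
Output shape: (364, 14, 1536)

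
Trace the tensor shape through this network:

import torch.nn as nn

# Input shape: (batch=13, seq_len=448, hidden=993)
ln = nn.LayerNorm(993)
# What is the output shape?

Input shape: (13, 448, 993)
Output shape: (13, 448, 993)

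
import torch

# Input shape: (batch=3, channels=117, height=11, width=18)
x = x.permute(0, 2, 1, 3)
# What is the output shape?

Input shape: (3, 117, 11, 18)
Output shape: (3, 11, 117, 18)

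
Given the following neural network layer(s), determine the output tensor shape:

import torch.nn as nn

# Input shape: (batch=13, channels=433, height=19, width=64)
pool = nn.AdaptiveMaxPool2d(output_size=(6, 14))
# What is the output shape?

Input shape: (13, 433, 19, 64)
Output shape: (13, 433, 6, 14)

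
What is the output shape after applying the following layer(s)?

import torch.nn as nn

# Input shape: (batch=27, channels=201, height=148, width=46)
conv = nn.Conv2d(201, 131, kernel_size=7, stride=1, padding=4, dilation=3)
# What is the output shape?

Input shape: (27, 201, 148, 46)
Output shape: (27, 131, 138, 36)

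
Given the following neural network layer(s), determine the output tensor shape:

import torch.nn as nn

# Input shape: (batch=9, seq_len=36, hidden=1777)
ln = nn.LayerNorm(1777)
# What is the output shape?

Input shape: (9, 36, 1777)
Output shape: (9, 36, 1777)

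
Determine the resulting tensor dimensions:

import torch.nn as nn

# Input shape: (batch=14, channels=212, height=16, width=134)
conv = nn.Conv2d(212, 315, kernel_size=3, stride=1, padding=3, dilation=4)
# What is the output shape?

Input shape: (14, 212, 16, 134)
Output shape: (14, 315, 14, 132)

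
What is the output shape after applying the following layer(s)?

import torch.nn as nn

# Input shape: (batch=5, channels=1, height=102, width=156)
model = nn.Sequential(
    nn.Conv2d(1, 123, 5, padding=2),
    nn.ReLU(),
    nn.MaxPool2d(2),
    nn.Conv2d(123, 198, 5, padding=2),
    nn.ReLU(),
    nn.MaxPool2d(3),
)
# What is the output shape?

Input shape: (5, 1, 102, 156)
  -> after first Conv2d: (5, 123, 102, 156)
  -> after first MaxPool2d: (5, 123, 51, 78)
  -> after second Conv2d: (5, 198, 51, 78)
Output shape: (5, 198, 17, 26)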